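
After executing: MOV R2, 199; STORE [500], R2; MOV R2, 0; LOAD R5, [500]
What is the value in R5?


Register and memory trace:
  MOV R2, 199  → R2 = 199
  STORE [500], R2  → mem[500] = 199
  MOV R2, 0  → R2 = 0
  LOAD R5, [500]  → R5 = mem[500] = 199
Final: R5 = 199

199


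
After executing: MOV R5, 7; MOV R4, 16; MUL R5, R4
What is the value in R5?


Register state trace:
  MOV R5, 7  → R5 = 7
  MOV R4, 16  → R4 = 16
  MUL R5, R4  → R5 = 7 * 16 = 112
Final: R5 = 112

112


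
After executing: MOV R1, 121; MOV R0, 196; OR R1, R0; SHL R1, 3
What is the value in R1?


Register state trace:
  MOV R1, 121  → R1 = 121 (0b01111001)
  MOV R0, 196  → R0 = 196 (0b11000100)
  OR R1, R0  → R1 = 121 OR 196 = 253 (0b11111101)
  SHL R1, 3  → R1 = 253 << 3 = 2024
Final: R1 = 2024

2024


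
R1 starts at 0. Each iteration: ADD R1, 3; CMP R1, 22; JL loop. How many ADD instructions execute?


Loop trace (R1 starts at 0, target 22, step 3):
  ADD #1: R1 = 0 + 3 = 3  → 3 < 22, loop
  ADD #2: R1 = 3 + 3 = 6  → 6 < 22, loop
  ADD #3: R1 = 6 + 3 = 9  → 9 < 22, loop
  ADD #4: R1 = 9 + 3 = 12  → 12 < 22, loop
  ADD #5: R1 = 12 + 3 = 15  → 15 < 22, loop
  ADD #6: R1 = 15 + 3 = 18  → 18 < 22, loop
  ADD #7: R1 = 18 + 3 = 21  → 21 < 22, loop
  ADD #8: R1 = 21 + 3 = 24  → 24 >= 22, exit
Total ADD instructions: 8

8


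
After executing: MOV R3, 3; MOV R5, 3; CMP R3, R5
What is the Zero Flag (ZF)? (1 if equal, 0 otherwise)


Register state trace:
  MOV R3, 3  → R3 = 3
  MOV R5, 3  → R5 = 3
  CMP R3, R5  → computes 3 - 3 = 0
  Result is zero, so values are equal
ZF = 1

1


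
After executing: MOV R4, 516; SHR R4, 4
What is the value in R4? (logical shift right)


Register state trace:
  MOV R4, 516  → R4 = 516
  SHR R4, 4  → R4 = 516 >> 4 = 516 // 2^4 = 32
Final: R4 = 32

32


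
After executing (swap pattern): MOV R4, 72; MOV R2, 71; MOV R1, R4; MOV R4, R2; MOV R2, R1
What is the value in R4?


Register state trace (swap pattern):
  MOV R4, 72  → R4 = 72
  MOV R2, 71  → R2 = 71
  MOV R1, R4  → R1 = 72  (save R4)
  MOV R4, R2  → R4 = 71  (R4 gets R2's value)
  MOV R2, R1  → R2 = 72  (R2 gets saved value)
Final: R4 = 71

71


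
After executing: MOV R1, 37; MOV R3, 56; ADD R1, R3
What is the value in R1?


Register state trace:
  MOV R1, 37  → R1 = 37
  MOV R3, 56  → R3 = 56
  ADD R1, R3  → R1 = 37 + 56 = 93
Final: R1 = 93

93


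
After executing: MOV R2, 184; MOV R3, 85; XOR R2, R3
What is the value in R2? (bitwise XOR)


Register state trace:
  MOV R2, 184  → R2 = 184 (0b10111000)
  MOV R3, 85  → R3 = 85 (0b01010101)
  XOR R2, R3  → R2 = 184 XOR 85 = 237 (0b11101101)
Final: R2 = 237

237


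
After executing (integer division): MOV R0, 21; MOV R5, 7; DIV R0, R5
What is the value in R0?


Register state trace:
  MOV R0, 21  → R0 = 21
  MOV R5, 7  → R5 = 7
  DIV R0, R5  → R0 = 21 // 7 = 3
Final: R0 = 3

3


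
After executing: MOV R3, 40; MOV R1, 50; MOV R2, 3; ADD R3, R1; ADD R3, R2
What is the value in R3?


Register state trace:
  MOV R3, 40  → R3 = 40
  MOV R1, 50  → R1 = 50
  MOV R2, 3  → R2 = 3
  ADD R3, R1  → R3 = 40 + 50 = 90
  ADD R3, R2  → R3 = 90 + 3 = 93
Final: R3 = 93

93


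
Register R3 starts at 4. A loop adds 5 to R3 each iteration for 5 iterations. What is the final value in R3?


Starting value: R3 = 4
  Iter 1: R3 = 4 + 5 = 9
  Iter 2: R3 = 9 + 5 = 14
  Iter 3: R3 = 14 + 5 = 19
  Iter 4: R3 = 19 + 5 = 24
  Iter 5: R3 = 24 + 5 = 29
Final: R3 = 29

29


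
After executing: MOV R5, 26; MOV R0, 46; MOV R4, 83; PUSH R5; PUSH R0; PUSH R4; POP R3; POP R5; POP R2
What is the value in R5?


Stack trace (top is rightmost):
  MOV R5, 26  → R5 = 26
  MOV R0, 46  → R0 = 46
  MOV R4, 83  → R4 = 83
  PUSH R5  → stack: [26]
  PUSH R0  → stack: [26, 46]
  PUSH R4  → stack: [26, 46, 83]
  POP R3  → R3 = 83, stack: [26, 46]
  POP R5  → R5 = 46, stack: [26]
  POP R2  → R2 = 26, stack: []
Final: R5 = 46

46


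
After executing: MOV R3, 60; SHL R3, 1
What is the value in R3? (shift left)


Register state trace:
  MOV R3, 60  → R3 = 60
  SHL R3, 1  → R3 = 60 << 1 = 60 * 2^1 = 120
Final: R3 = 120

120


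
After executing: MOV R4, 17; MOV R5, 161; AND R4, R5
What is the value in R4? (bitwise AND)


Register state trace:
  MOV R4, 17  → R4 = 17 (0b00010001)
  MOV R5, 161  → R5 = 161 (0b10100001)
  AND R4, R5  → R4 = 17 AND 161 = 1 (0b00000001)
Final: R4 = 1

1


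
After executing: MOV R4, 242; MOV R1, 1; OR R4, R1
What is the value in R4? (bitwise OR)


Register state trace:
  MOV R4, 242  → R4 = 242 (0b11110010)
  MOV R1, 1  → R1 = 1 (0b00000001)
  OR R4, R1   → R4 = 242 OR 1 = 243 (0b11110011)
Final: R4 = 243

243


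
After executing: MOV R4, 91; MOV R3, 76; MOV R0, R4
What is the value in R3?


Register state trace:
  MOV R4, 91  → R4 = 91
  MOV R3, 76  → R3 = 76
  MOV R0, R4  → R0 = 91
Final: R3 = 76

76


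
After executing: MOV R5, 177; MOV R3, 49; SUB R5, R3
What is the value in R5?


Register state trace:
  MOV R5, 177  → R5 = 177
  MOV R3, 49  → R3 = 49
  SUB R5, R3  → R5 = 177 - 49 = 128
Final: R5 = 128

128


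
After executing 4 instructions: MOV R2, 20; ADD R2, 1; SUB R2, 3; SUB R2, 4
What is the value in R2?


Register state trace:
  MOV R2, 20  → R2 = 20
  ADD R2, 1  → R2 = 20 + 1 = 21
  SUB R2, 3  → R2 = 21 - 3 = 18
  SUB R2, 4  → R2 = 18 - 4 = 14
Final: R2 = 14

14


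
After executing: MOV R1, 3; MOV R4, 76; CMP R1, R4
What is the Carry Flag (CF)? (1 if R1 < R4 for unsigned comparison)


Register state trace:
  MOV R1, 3  → R1 = 3
  MOV R4, 76  → R4 = 76
  CMP R1, R4  → unsigned 3 - 76: borrow occurs
  3 < 76, so CF = 1
CF = 1

1


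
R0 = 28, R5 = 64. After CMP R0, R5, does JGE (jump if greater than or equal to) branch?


Trace:
  R0 = 28, R5 = 64
  CMP R0, R5  → compares 28 vs 64
  JGE checks: is 28 greater than or equal to 64?
  28 < 64, so condition is false
Branch taken: No

No


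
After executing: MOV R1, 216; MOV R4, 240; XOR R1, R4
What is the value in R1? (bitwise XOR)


Register state trace:
  MOV R1, 216  → R1 = 216 (0b11011000)
  MOV R4, 240  → R4 = 240 (0b11110000)
  XOR R1, R4  → R1 = 216 XOR 240 = 40 (0b00101000)
Final: R1 = 40

40


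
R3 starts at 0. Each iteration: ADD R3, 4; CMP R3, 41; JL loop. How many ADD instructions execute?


Loop trace (R3 starts at 0, target 41, step 4):
  ADD #1: R3 = 0 + 4 = 4  → 4 < 41, loop
  ADD #2: R3 = 4 + 4 = 8  → 8 < 41, loop
  ADD #3: R3 = 8 + 4 = 12  → 12 < 41, loop
  ADD #4: R3 = 12 + 4 = 16  → 16 < 41, loop
  ADD #5: R3 = 16 + 4 = 20  → 20 < 41, loop
  ADD #6: R3 = 20 + 4 = 24  → 24 < 41, loop
  ADD #7: R3 = 24 + 4 = 28  → 28 < 41, loop
  ADD #8: R3 = 28 + 4 = 32  → 32 < 41, loop
  ADD #9: R3 = 32 + 4 = 36  → 36 < 41, loop
  ADD #10: R3 = 36 + 4 = 40  → 40 < 41, loop
  ADD #11: R3 = 40 + 4 = 44  → 44 >= 41, exit
Total ADD instructions: 11

11


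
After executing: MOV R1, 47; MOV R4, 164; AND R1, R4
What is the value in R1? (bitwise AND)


Register state trace:
  MOV R1, 47  → R1 = 47 (0b00101111)
  MOV R4, 164  → R4 = 164 (0b10100100)
  AND R1, R4  → R1 = 47 AND 164 = 36 (0b00100100)
Final: R1 = 36

36


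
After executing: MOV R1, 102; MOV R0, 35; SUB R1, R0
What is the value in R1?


Register state trace:
  MOV R1, 102  → R1 = 102
  MOV R0, 35  → R0 = 35
  SUB R1, R0  → R1 = 102 - 35 = 67
Final: R1 = 67

67


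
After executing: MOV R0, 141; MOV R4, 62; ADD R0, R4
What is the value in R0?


Register state trace:
  MOV R0, 141  → R0 = 141
  MOV R4, 62  → R4 = 62
  ADD R0, R4  → R0 = 141 + 62 = 203
Final: R0 = 203

203


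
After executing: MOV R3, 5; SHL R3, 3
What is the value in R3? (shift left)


Register state trace:
  MOV R3, 5  → R3 = 5
  SHL R3, 3  → R3 = 5 << 3 = 5 * 2^3 = 40
Final: R3 = 40

40


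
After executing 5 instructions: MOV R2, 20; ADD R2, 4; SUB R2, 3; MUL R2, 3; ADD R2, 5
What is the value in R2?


Register state trace:
  MOV R2, 20  → R2 = 20
  ADD R2, 4  → R2 = 20 + 4 = 24
  SUB R2, 3  → R2 = 24 - 3 = 21
  MUL R2, 3  → R2 = 21 * 3 = 63
  ADD R2, 5  → R2 = 63 + 5 = 68
Final: R2 = 68

68


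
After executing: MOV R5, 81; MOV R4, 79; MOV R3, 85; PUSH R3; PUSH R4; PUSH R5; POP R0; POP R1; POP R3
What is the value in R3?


Stack trace (top is rightmost):
  MOV R5, 81  → R5 = 81
  MOV R4, 79  → R4 = 79
  MOV R3, 85  → R3 = 85
  PUSH R3  → stack: [85]
  PUSH R4  → stack: [85, 79]
  PUSH R5  → stack: [85, 79, 81]
  POP R0  → R0 = 81, stack: [85, 79]
  POP R1  → R1 = 79, stack: [85]
  POP R3  → R3 = 85, stack: []
Final: R3 = 85

85


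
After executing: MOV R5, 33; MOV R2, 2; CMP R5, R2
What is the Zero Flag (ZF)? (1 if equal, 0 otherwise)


Register state trace:
  MOV R5, 33  → R5 = 33
  MOV R2, 2  → R2 = 2
  CMP R5, R2  → computes 33 - 2 = 31
  Result is nonzero, so values are not equal
ZF = 0

0


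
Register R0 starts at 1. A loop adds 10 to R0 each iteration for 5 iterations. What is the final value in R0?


Starting value: R0 = 1
  Iter 1: R0 = 1 + 10 = 11
  Iter 2: R0 = 11 + 10 = 21
  Iter 3: R0 = 21 + 10 = 31
  Iter 4: R0 = 31 + 10 = 41
  Iter 5: R0 = 41 + 10 = 51
Final: R0 = 51

51


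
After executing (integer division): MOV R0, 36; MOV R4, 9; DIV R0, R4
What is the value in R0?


Register state trace:
  MOV R0, 36  → R0 = 36
  MOV R4, 9  → R4 = 9
  DIV R0, R4  → R0 = 36 // 9 = 4
Final: R0 = 4

4


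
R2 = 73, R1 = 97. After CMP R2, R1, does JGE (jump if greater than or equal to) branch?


Trace:
  R2 = 73, R1 = 97
  CMP R2, R1  → compares 73 vs 97
  JGE checks: is 73 greater than or equal to 97?
  73 < 97, so condition is false
Branch taken: No

No


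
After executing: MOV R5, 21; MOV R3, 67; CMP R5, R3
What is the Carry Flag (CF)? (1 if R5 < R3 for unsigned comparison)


Register state trace:
  MOV R5, 21  → R5 = 21
  MOV R3, 67  → R3 = 67
  CMP R5, R3  → unsigned 21 - 67: borrow occurs
  21 < 67, so CF = 1
CF = 1

1


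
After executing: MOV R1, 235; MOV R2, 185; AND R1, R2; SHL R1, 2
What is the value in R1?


Register state trace:
  MOV R1, 235  → R1 = 235 (0b11101011)
  MOV R2, 185  → R2 = 185 (0b10111001)
  AND R1, R2  → R1 = 235 AND 185 = 169 (0b10101001)
  SHL R1, 2  → R1 = 169 << 2 = 676
Final: R1 = 676

676


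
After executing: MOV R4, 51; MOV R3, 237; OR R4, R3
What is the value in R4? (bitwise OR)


Register state trace:
  MOV R4, 51  → R4 = 51 (0b00110011)
  MOV R3, 237  → R3 = 237 (0b11101101)
  OR R4, R3   → R4 = 51 OR 237 = 255 (0b11111111)
Final: R4 = 255

255


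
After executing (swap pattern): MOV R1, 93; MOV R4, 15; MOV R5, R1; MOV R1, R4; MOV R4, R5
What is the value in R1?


Register state trace (swap pattern):
  MOV R1, 93  → R1 = 93
  MOV R4, 15  → R4 = 15
  MOV R5, R1  → R5 = 93  (save R1)
  MOV R1, R4  → R1 = 15  (R1 gets R4's value)
  MOV R4, R5  → R4 = 93  (R4 gets saved value)
Final: R1 = 15

15


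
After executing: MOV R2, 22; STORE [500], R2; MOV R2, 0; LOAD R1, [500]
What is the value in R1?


Register and memory trace:
  MOV R2, 22  → R2 = 22
  STORE [500], R2  → mem[500] = 22
  MOV R2, 0  → R2 = 0
  LOAD R1, [500]  → R1 = mem[500] = 22
Final: R1 = 22

22


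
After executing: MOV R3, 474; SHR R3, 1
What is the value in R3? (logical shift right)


Register state trace:
  MOV R3, 474  → R3 = 474
  SHR R3, 1  → R3 = 474 >> 1 = 474 // 2^1 = 237
Final: R3 = 237

237


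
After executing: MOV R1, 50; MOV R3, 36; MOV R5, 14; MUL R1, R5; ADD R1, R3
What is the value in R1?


Register state trace:
  MOV R1, 50  → R1 = 50
  MOV R3, 36  → R3 = 36
  MOV R5, 14  → R5 = 14
  MUL R1, R5  → R1 = 50 * 14 = 700
  ADD R1, R3  → R1 = 700 + 36 = 736
Final: R1 = 736

736


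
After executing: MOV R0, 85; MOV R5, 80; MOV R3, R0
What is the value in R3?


Register state trace:
  MOV R0, 85  → R0 = 85
  MOV R5, 80  → R5 = 80
  MOV R3, R0  → R3 = 85
Final: R3 = 85

85


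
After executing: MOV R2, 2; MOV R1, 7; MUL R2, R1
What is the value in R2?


Register state trace:
  MOV R2, 2  → R2 = 2
  MOV R1, 7  → R1 = 7
  MUL R2, R1  → R2 = 2 * 7 = 14
Final: R2 = 14

14


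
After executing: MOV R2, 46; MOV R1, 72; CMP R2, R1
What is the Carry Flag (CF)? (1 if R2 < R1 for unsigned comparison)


Register state trace:
  MOV R2, 46  → R2 = 46
  MOV R1, 72  → R1 = 72
  CMP R2, R1  → unsigned 46 - 72: borrow occurs
  46 < 72, so CF = 1
CF = 1

1


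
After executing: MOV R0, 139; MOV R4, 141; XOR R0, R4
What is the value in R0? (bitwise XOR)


Register state trace:
  MOV R0, 139  → R0 = 139 (0b10001011)
  MOV R4, 141  → R4 = 141 (0b10001101)
  XOR R0, R4  → R0 = 139 XOR 141 = 6 (0b00000110)
Final: R0 = 6

6


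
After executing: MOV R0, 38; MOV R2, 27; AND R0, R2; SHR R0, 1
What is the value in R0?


Register state trace:
  MOV R0, 38  → R0 = 38 (0b00100110)
  MOV R2, 27  → R2 = 27 (0b00011011)
  AND R0, R2  → R0 = 38 AND 27 = 2 (0b00000010)
  SHR R0, 1  → R0 = 2 >> 1 = 1
Final: R0 = 1

1


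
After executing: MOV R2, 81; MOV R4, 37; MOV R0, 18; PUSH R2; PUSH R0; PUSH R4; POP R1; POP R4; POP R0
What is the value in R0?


Stack trace (top is rightmost):
  MOV R2, 81  → R2 = 81
  MOV R4, 37  → R4 = 37
  MOV R0, 18  → R0 = 18
  PUSH R2  → stack: [81]
  PUSH R0  → stack: [81, 18]
  PUSH R4  → stack: [81, 18, 37]
  POP R1  → R1 = 37, stack: [81, 18]
  POP R4  → R4 = 18, stack: [81]
  POP R0  → R0 = 81, stack: []
Final: R0 = 81

81


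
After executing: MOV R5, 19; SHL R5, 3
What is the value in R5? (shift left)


Register state trace:
  MOV R5, 19  → R5 = 19
  SHL R5, 3  → R5 = 19 << 3 = 19 * 2^3 = 152
Final: R5 = 152

152


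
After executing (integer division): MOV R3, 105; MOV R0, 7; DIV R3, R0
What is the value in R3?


Register state trace:
  MOV R3, 105  → R3 = 105
  MOV R0, 7  → R0 = 7
  DIV R3, R0  → R3 = 105 // 7 = 15
Final: R3 = 15

15


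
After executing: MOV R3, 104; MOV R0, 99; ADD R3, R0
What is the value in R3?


Register state trace:
  MOV R3, 104  → R3 = 104
  MOV R0, 99  → R0 = 99
  ADD R3, R0  → R3 = 104 + 99 = 203
Final: R3 = 203

203


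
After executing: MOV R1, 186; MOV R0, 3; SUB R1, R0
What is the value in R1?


Register state trace:
  MOV R1, 186  → R1 = 186
  MOV R0, 3  → R0 = 3
  SUB R1, R0  → R1 = 186 - 3 = 183
Final: R1 = 183

183


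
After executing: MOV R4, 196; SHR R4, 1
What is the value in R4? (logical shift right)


Register state trace:
  MOV R4, 196  → R4 = 196
  SHR R4, 1  → R4 = 196 >> 1 = 196 // 2^1 = 98
Final: R4 = 98

98


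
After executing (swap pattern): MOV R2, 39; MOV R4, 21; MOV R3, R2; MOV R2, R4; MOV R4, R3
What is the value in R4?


Register state trace (swap pattern):
  MOV R2, 39  → R2 = 39
  MOV R4, 21  → R4 = 21
  MOV R3, R2  → R3 = 39  (save R2)
  MOV R2, R4  → R2 = 21  (R2 gets R4's value)
  MOV R4, R3  → R4 = 39  (R4 gets saved value)
Final: R4 = 39

39


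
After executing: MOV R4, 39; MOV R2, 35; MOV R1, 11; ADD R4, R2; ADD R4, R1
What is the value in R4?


Register state trace:
  MOV R4, 39  → R4 = 39
  MOV R2, 35  → R2 = 35
  MOV R1, 11  → R1 = 11
  ADD R4, R2  → R4 = 39 + 35 = 74
  ADD R4, R1  → R4 = 74 + 11 = 85
Final: R4 = 85

85


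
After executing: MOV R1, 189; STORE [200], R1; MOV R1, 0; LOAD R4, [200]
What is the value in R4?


Register and memory trace:
  MOV R1, 189  → R1 = 189
  STORE [200], R1  → mem[200] = 189
  MOV R1, 0  → R1 = 0
  LOAD R4, [200]  → R4 = mem[200] = 189
Final: R4 = 189

189


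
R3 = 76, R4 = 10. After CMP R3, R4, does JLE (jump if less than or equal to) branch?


Trace:
  R3 = 76, R4 = 10
  CMP R3, R4  → compares 76 vs 10
  JLE checks: is 76 less than or equal to 10?
  76 > 10, so condition is false
Branch taken: No

No


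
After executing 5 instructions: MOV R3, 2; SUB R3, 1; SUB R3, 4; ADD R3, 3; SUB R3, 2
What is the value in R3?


Register state trace:
  MOV R3, 2  → R3 = 2
  SUB R3, 1  → R3 = 2 - 1 = 1
  SUB R3, 4  → R3 = 1 - 4 = -3
  ADD R3, 3  → R3 = -3 + 3 = 0
  SUB R3, 2  → R3 = 0 - 2 = -2
Final: R3 = -2

-2


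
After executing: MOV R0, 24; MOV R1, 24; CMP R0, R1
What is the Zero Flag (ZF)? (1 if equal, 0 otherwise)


Register state trace:
  MOV R0, 24  → R0 = 24
  MOV R1, 24  → R1 = 24
  CMP R0, R1  → computes 24 - 24 = 0
  Result is zero, so values are equal
ZF = 1

1


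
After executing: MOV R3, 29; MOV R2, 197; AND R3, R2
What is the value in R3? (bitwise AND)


Register state trace:
  MOV R3, 29  → R3 = 29 (0b00011101)
  MOV R2, 197  → R2 = 197 (0b11000101)
  AND R3, R2  → R3 = 29 AND 197 = 5 (0b00000101)
Final: R3 = 5

5


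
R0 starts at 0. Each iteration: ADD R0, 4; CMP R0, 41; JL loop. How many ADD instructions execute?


Loop trace (R0 starts at 0, target 41, step 4):
  ADD #1: R0 = 0 + 4 = 4  → 4 < 41, loop
  ADD #2: R0 = 4 + 4 = 8  → 8 < 41, loop
  ADD #3: R0 = 8 + 4 = 12  → 12 < 41, loop
  ADD #4: R0 = 12 + 4 = 16  → 16 < 41, loop
  ADD #5: R0 = 16 + 4 = 20  → 20 < 41, loop
  ADD #6: R0 = 20 + 4 = 24  → 24 < 41, loop
  ADD #7: R0 = 24 + 4 = 28  → 28 < 41, loop
  ADD #8: R0 = 28 + 4 = 32  → 32 < 41, loop
  ADD #9: R0 = 32 + 4 = 36  → 36 < 41, loop
  ADD #10: R0 = 36 + 4 = 40  → 40 < 41, loop
  ADD #11: R0 = 40 + 4 = 44  → 44 >= 41, exit
Total ADD instructions: 11

11


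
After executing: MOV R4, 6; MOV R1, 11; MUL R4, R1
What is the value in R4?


Register state trace:
  MOV R4, 6  → R4 = 6
  MOV R1, 11  → R1 = 11
  MUL R4, R1  → R4 = 6 * 11 = 66
Final: R4 = 66

66


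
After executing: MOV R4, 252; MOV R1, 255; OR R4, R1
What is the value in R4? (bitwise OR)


Register state trace:
  MOV R4, 252  → R4 = 252 (0b11111100)
  MOV R1, 255  → R1 = 255 (0b11111111)
  OR R4, R1   → R4 = 252 OR 255 = 255 (0b11111111)
Final: R4 = 255

255


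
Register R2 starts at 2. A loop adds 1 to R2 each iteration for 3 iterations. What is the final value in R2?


Starting value: R2 = 2
  Iter 1: R2 = 2 + 1 = 3
  Iter 2: R2 = 3 + 1 = 4
  Iter 3: R2 = 4 + 1 = 5
Final: R2 = 5

5


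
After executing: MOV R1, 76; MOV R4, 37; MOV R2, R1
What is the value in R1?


Register state trace:
  MOV R1, 76  → R1 = 76
  MOV R4, 37  → R4 = 37
  MOV R2, R1  → R2 = 76
Final: R1 = 76

76


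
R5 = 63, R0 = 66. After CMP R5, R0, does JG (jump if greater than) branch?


Trace:
  R5 = 63, R0 = 66
  CMP R5, R0  → compares 63 vs 66
  JG checks: is 63 greater than 66?
  63 < 66, so condition is false
Branch taken: No

No


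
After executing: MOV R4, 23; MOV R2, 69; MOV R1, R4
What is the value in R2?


Register state trace:
  MOV R4, 23  → R4 = 23
  MOV R2, 69  → R2 = 69
  MOV R1, R4  → R1 = 23
Final: R2 = 69

69


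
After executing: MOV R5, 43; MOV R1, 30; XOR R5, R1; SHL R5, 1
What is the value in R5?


Register state trace:
  MOV R5, 43  → R5 = 43 (0b00101011)
  MOV R1, 30  → R1 = 30 (0b00011110)
  XOR R5, R1  → R5 = 43 XOR 30 = 53 (0b00110101)
  SHL R5, 1  → R5 = 53 << 1 = 106
Final: R5 = 106

106


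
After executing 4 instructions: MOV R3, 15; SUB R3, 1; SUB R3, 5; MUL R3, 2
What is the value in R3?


Register state trace:
  MOV R3, 15  → R3 = 15
  SUB R3, 1  → R3 = 15 - 1 = 14
  SUB R3, 5  → R3 = 14 - 5 = 9
  MUL R3, 2  → R3 = 9 * 2 = 18
Final: R3 = 18

18


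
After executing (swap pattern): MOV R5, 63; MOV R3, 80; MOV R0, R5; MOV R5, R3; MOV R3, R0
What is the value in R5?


Register state trace (swap pattern):
  MOV R5, 63  → R5 = 63
  MOV R3, 80  → R3 = 80
  MOV R0, R5  → R0 = 63  (save R5)
  MOV R5, R3  → R5 = 80  (R5 gets R3's value)
  MOV R3, R0  → R3 = 63  (R3 gets saved value)
Final: R5 = 80

80


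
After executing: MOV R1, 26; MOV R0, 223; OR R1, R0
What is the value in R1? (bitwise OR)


Register state trace:
  MOV R1, 26  → R1 = 26 (0b00011010)
  MOV R0, 223  → R0 = 223 (0b11011111)
  OR R1, R0   → R1 = 26 OR 223 = 223 (0b11011111)
Final: R1 = 223

223


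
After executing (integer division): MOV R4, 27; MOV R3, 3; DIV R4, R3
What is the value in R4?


Register state trace:
  MOV R4, 27  → R4 = 27
  MOV R3, 3  → R3 = 3
  DIV R4, R3  → R4 = 27 // 3 = 9
Final: R4 = 9

9


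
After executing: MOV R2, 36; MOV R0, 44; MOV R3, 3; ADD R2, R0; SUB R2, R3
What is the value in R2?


Register state trace:
  MOV R2, 36  → R2 = 36
  MOV R0, 44  → R0 = 44
  MOV R3, 3  → R3 = 3
  ADD R2, R0  → R2 = 36 + 44 = 80
  SUB R2, R3  → R2 = 80 - 3 = 77
Final: R2 = 77

77


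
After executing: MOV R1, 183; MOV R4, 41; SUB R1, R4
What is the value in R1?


Register state trace:
  MOV R1, 183  → R1 = 183
  MOV R4, 41  → R4 = 41
  SUB R1, R4  → R1 = 183 - 41 = 142
Final: R1 = 142

142


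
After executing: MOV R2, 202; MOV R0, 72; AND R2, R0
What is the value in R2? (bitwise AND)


Register state trace:
  MOV R2, 202  → R2 = 202 (0b11001010)
  MOV R0, 72  → R0 = 72 (0b01001000)
  AND R2, R0  → R2 = 202 AND 72 = 72 (0b01001000)
Final: R2 = 72

72


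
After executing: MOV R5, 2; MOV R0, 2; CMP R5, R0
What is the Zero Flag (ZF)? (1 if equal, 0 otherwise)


Register state trace:
  MOV R5, 2  → R5 = 2
  MOV R0, 2  → R0 = 2
  CMP R5, R0  → computes 2 - 2 = 0
  Result is zero, so values are equal
ZF = 1

1


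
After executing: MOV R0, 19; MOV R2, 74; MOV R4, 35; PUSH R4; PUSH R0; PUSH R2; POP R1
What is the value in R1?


Stack trace (top is rightmost):
  MOV R0, 19  → R0 = 19
  MOV R2, 74  → R2 = 74
  MOV R4, 35  → R4 = 35
  PUSH R4  → stack: [35]
  PUSH R0  → stack: [35, 19]
  PUSH R2  → stack: [35, 19, 74]
  POP R1  → R1 = 74, stack: [35, 19]
Final: R1 = 74

74


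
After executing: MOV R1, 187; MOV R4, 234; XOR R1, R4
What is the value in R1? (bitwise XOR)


Register state trace:
  MOV R1, 187  → R1 = 187 (0b10111011)
  MOV R4, 234  → R4 = 234 (0b11101010)
  XOR R1, R4  → R1 = 187 XOR 234 = 81 (0b01010001)
Final: R1 = 81

81


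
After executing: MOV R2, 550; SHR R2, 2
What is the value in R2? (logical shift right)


Register state trace:
  MOV R2, 550  → R2 = 550
  SHR R2, 2  → R2 = 550 >> 2 = 550 // 2^2 = 137
Final: R2 = 137

137


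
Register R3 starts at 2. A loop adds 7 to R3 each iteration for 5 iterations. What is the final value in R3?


Starting value: R3 = 2
  Iter 1: R3 = 2 + 7 = 9
  Iter 2: R3 = 9 + 7 = 16
  Iter 3: R3 = 16 + 7 = 23
  Iter 4: R3 = 23 + 7 = 30
  Iter 5: R3 = 30 + 7 = 37
Final: R3 = 37

37


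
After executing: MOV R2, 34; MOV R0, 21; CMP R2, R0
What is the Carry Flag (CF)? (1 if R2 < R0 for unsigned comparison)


Register state trace:
  MOV R2, 34  → R2 = 34
  MOV R0, 21  → R0 = 21
  CMP R2, R0  → unsigned 34 - 21: no borrow
  34 >= 21, so CF = 0
CF = 0

0


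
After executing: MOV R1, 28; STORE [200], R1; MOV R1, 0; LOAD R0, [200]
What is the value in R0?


Register and memory trace:
  MOV R1, 28  → R1 = 28
  STORE [200], R1  → mem[200] = 28
  MOV R1, 0  → R1 = 0
  LOAD R0, [200]  → R0 = mem[200] = 28
Final: R0 = 28

28


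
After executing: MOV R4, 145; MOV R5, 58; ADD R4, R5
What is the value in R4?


Register state trace:
  MOV R4, 145  → R4 = 145
  MOV R5, 58  → R5 = 58
  ADD R4, R5  → R4 = 145 + 58 = 203
Final: R4 = 203

203


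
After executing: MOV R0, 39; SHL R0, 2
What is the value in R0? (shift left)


Register state trace:
  MOV R0, 39  → R0 = 39
  SHL R0, 2  → R0 = 39 << 2 = 39 * 2^2 = 156
Final: R0 = 156

156


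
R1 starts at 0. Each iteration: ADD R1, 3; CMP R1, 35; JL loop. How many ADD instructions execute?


Loop trace (R1 starts at 0, target 35, step 3):
  ADD #1: R1 = 0 + 3 = 3  → 3 < 35, loop
  ADD #2: R1 = 3 + 3 = 6  → 6 < 35, loop
  ADD #3: R1 = 6 + 3 = 9  → 9 < 35, loop
  ADD #4: R1 = 9 + 3 = 12  → 12 < 35, loop
  ADD #5: R1 = 12 + 3 = 15  → 15 < 35, loop
  ADD #6: R1 = 15 + 3 = 18  → 18 < 35, loop
  ADD #7: R1 = 18 + 3 = 21  → 21 < 35, loop
  ADD #8: R1 = 21 + 3 = 24  → 24 < 35, loop
  ADD #9: R1 = 24 + 3 = 27  → 27 < 35, loop
  ADD #10: R1 = 27 + 3 = 30  → 30 < 35, loop
  ADD #11: R1 = 30 + 3 = 33  → 33 < 35, loop
  ADD #12: R1 = 33 + 3 = 36  → 36 >= 35, exit
Total ADD instructions: 12

12


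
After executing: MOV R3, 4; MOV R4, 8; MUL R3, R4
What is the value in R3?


Register state trace:
  MOV R3, 4  → R3 = 4
  MOV R4, 8  → R4 = 8
  MUL R3, R4  → R3 = 4 * 8 = 32
Final: R3 = 32

32


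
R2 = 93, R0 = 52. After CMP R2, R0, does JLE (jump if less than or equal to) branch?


Trace:
  R2 = 93, R0 = 52
  CMP R2, R0  → compares 93 vs 52
  JLE checks: is 93 less than or equal to 52?
  93 > 52, so condition is false
Branch taken: No

No


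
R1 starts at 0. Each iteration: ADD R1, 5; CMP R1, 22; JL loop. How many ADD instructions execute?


Loop trace (R1 starts at 0, target 22, step 5):
  ADD #1: R1 = 0 + 5 = 5  → 5 < 22, loop
  ADD #2: R1 = 5 + 5 = 10  → 10 < 22, loop
  ADD #3: R1 = 10 + 5 = 15  → 15 < 22, loop
  ADD #4: R1 = 15 + 5 = 20  → 20 < 22, loop
  ADD #5: R1 = 20 + 5 = 25  → 25 >= 22, exit
Total ADD instructions: 5

5


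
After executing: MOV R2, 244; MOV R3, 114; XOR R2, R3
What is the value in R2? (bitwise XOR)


Register state trace:
  MOV R2, 244  → R2 = 244 (0b11110100)
  MOV R3, 114  → R3 = 114 (0b01110010)
  XOR R2, R3  → R2 = 244 XOR 114 = 134 (0b10000110)
Final: R2 = 134

134


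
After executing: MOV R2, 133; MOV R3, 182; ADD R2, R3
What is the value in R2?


Register state trace:
  MOV R2, 133  → R2 = 133
  MOV R3, 182  → R3 = 182
  ADD R2, R3  → R2 = 133 + 182 = 315
Final: R2 = 315

315


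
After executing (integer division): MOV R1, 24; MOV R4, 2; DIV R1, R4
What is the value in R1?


Register state trace:
  MOV R1, 24  → R1 = 24
  MOV R4, 2  → R4 = 2
  DIV R1, R4  → R1 = 24 // 2 = 12
Final: R1 = 12

12


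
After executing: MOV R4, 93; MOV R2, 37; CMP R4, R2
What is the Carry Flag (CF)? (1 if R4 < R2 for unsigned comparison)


Register state trace:
  MOV R4, 93  → R4 = 93
  MOV R2, 37  → R2 = 37
  CMP R4, R2  → unsigned 93 - 37: no borrow
  93 >= 37, so CF = 0
CF = 0

0


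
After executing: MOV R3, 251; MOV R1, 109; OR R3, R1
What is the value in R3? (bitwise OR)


Register state trace:
  MOV R3, 251  → R3 = 251 (0b11111011)
  MOV R1, 109  → R1 = 109 (0b01101101)
  OR R3, R1   → R3 = 251 OR 109 = 255 (0b11111111)
Final: R3 = 255

255


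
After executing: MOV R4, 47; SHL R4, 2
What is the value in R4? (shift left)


Register state trace:
  MOV R4, 47  → R4 = 47
  SHL R4, 2  → R4 = 47 << 2 = 47 * 2^2 = 188
Final: R4 = 188

188


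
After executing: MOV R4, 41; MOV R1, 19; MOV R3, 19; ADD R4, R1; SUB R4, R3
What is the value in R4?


Register state trace:
  MOV R4, 41  → R4 = 41
  MOV R1, 19  → R1 = 19
  MOV R3, 19  → R3 = 19
  ADD R4, R1  → R4 = 41 + 19 = 60
  SUB R4, R3  → R4 = 60 - 19 = 41
Final: R4 = 41

41


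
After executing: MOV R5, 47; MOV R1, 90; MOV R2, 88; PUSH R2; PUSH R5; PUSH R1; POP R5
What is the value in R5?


Stack trace (top is rightmost):
  MOV R5, 47  → R5 = 47
  MOV R1, 90  → R1 = 90
  MOV R2, 88  → R2 = 88
  PUSH R2  → stack: [88]
  PUSH R5  → stack: [88, 47]
  PUSH R1  → stack: [88, 47, 90]
  POP R5  → R5 = 90, stack: [88, 47]
Final: R5 = 90

90


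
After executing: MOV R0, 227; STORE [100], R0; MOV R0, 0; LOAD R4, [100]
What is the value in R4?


Register and memory trace:
  MOV R0, 227  → R0 = 227
  STORE [100], R0  → mem[100] = 227
  MOV R0, 0  → R0 = 0
  LOAD R4, [100]  → R4 = mem[100] = 227
Final: R4 = 227

227


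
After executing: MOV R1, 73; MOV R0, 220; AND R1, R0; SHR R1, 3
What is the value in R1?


Register state trace:
  MOV R1, 73  → R1 = 73 (0b01001001)
  MOV R0, 220  → R0 = 220 (0b11011100)
  AND R1, R0  → R1 = 73 AND 220 = 72 (0b01001000)
  SHR R1, 3  → R1 = 72 >> 3 = 9
Final: R1 = 9

9


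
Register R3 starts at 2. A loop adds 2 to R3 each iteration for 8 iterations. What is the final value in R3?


Starting value: R3 = 2
  Iter 1: R3 = 2 + 2 = 4
  Iter 2: R3 = 4 + 2 = 6
  Iter 3: R3 = 6 + 2 = 8
  Iter 4: R3 = 8 + 2 = 10
  Iter 5: R3 = 10 + 2 = 12
  Iter 6: R3 = 12 + 2 = 14
  Iter 7: R3 = 14 + 2 = 16
  Iter 8: R3 = 16 + 2 = 18
Final: R3 = 18

18


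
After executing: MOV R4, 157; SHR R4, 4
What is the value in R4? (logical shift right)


Register state trace:
  MOV R4, 157  → R4 = 157
  SHR R4, 4  → R4 = 157 >> 4 = 157 // 2^4 = 9
Final: R4 = 9

9


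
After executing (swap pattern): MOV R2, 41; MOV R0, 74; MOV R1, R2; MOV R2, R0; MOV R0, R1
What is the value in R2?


Register state trace (swap pattern):
  MOV R2, 41  → R2 = 41
  MOV R0, 74  → R0 = 74
  MOV R1, R2  → R1 = 41  (save R2)
  MOV R2, R0  → R2 = 74  (R2 gets R0's value)
  MOV R0, R1  → R0 = 41  (R0 gets saved value)
Final: R2 = 74

74


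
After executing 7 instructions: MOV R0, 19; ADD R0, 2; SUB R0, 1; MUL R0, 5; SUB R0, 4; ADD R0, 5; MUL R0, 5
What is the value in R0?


Register state trace:
  MOV R0, 19  → R0 = 19
  ADD R0, 2  → R0 = 19 + 2 = 21
  SUB R0, 1  → R0 = 21 - 1 = 20
  MUL R0, 5  → R0 = 20 * 5 = 100
  SUB R0, 4  → R0 = 100 - 4 = 96
  ADD R0, 5  → R0 = 96 + 5 = 101
  MUL R0, 5  → R0 = 101 * 5 = 505
Final: R0 = 505

505


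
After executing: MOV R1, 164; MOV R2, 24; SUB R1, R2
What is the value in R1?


Register state trace:
  MOV R1, 164  → R1 = 164
  MOV R2, 24  → R2 = 24
  SUB R1, R2  → R1 = 164 - 24 = 140
Final: R1 = 140

140


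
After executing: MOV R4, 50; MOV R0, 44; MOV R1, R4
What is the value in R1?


Register state trace:
  MOV R4, 50  → R4 = 50
  MOV R0, 44  → R0 = 44
  MOV R1, R4  → R1 = 50
Final: R1 = 50

50


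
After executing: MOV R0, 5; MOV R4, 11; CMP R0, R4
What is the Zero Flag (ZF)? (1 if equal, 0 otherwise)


Register state trace:
  MOV R0, 5  → R0 = 5
  MOV R4, 11  → R4 = 11
  CMP R0, R4  → computes 5 - 11 = -6
  Result is nonzero, so values are not equal
ZF = 0

0


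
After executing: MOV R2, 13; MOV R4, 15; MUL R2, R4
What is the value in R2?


Register state trace:
  MOV R2, 13  → R2 = 13
  MOV R4, 15  → R4 = 15
  MUL R2, R4  → R2 = 13 * 15 = 195
Final: R2 = 195

195


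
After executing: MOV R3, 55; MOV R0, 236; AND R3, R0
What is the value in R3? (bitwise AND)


Register state trace:
  MOV R3, 55  → R3 = 55 (0b00110111)
  MOV R0, 236  → R0 = 236 (0b11101100)
  AND R3, R0  → R3 = 55 AND 236 = 36 (0b00100100)
Final: R3 = 36

36


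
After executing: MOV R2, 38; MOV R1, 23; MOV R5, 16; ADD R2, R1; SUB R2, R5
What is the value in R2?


Register state trace:
  MOV R2, 38  → R2 = 38
  MOV R1, 23  → R1 = 23
  MOV R5, 16  → R5 = 16
  ADD R2, R1  → R2 = 38 + 23 = 61
  SUB R2, R5  → R2 = 61 - 16 = 45
Final: R2 = 45

45


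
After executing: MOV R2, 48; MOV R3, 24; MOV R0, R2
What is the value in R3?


Register state trace:
  MOV R2, 48  → R2 = 48
  MOV R3, 24  → R3 = 24
  MOV R0, R2  → R0 = 48
Final: R3 = 24

24


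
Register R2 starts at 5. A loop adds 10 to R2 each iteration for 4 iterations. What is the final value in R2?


Starting value: R2 = 5
  Iter 1: R2 = 5 + 10 = 15
  Iter 2: R2 = 15 + 10 = 25
  Iter 3: R2 = 25 + 10 = 35
  Iter 4: R2 = 35 + 10 = 45
Final: R2 = 45

45


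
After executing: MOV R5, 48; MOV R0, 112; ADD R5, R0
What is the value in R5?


Register state trace:
  MOV R5, 48  → R5 = 48
  MOV R0, 112  → R0 = 112
  ADD R5, R0  → R5 = 48 + 112 = 160
Final: R5 = 160

160


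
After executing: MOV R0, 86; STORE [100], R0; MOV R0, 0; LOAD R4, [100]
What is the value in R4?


Register and memory trace:
  MOV R0, 86  → R0 = 86
  STORE [100], R0  → mem[100] = 86
  MOV R0, 0  → R0 = 0
  LOAD R4, [100]  → R4 = mem[100] = 86
Final: R4 = 86

86


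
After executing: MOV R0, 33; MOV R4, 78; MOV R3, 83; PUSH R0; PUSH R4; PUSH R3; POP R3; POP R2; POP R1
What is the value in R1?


Stack trace (top is rightmost):
  MOV R0, 33  → R0 = 33
  MOV R4, 78  → R4 = 78
  MOV R3, 83  → R3 = 83
  PUSH R0  → stack: [33]
  PUSH R4  → stack: [33, 78]
  PUSH R3  → stack: [33, 78, 83]
  POP R3  → R3 = 83, stack: [33, 78]
  POP R2  → R2 = 78, stack: [33]
  POP R1  → R1 = 33, stack: []
Final: R1 = 33

33


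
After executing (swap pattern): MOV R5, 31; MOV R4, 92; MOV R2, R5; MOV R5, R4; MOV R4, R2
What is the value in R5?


Register state trace (swap pattern):
  MOV R5, 31  → R5 = 31
  MOV R4, 92  → R4 = 92
  MOV R2, R5  → R2 = 31  (save R5)
  MOV R5, R4  → R5 = 92  (R5 gets R4's value)
  MOV R4, R2  → R4 = 31  (R4 gets saved value)
Final: R5 = 92

92


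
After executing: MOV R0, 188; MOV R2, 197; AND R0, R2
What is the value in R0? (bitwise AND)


Register state trace:
  MOV R0, 188  → R0 = 188 (0b10111100)
  MOV R2, 197  → R2 = 197 (0b11000101)
  AND R0, R2  → R0 = 188 AND 197 = 132 (0b10000100)
Final: R0 = 132

132


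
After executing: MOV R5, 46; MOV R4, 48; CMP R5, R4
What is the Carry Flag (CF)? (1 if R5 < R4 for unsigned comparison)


Register state trace:
  MOV R5, 46  → R5 = 46
  MOV R4, 48  → R4 = 48
  CMP R5, R4  → unsigned 46 - 48: borrow occurs
  46 < 48, so CF = 1
CF = 1

1


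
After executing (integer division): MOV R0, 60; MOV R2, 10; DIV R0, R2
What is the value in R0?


Register state trace:
  MOV R0, 60  → R0 = 60
  MOV R2, 10  → R2 = 10
  DIV R0, R2  → R0 = 60 // 10 = 6
Final: R0 = 6

6


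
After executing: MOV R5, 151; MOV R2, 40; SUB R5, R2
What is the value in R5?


Register state trace:
  MOV R5, 151  → R5 = 151
  MOV R2, 40  → R2 = 40
  SUB R5, R2  → R5 = 151 - 40 = 111
Final: R5 = 111

111


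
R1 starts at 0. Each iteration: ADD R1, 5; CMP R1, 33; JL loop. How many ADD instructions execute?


Loop trace (R1 starts at 0, target 33, step 5):
  ADD #1: R1 = 0 + 5 = 5  → 5 < 33, loop
  ADD #2: R1 = 5 + 5 = 10  → 10 < 33, loop
  ADD #3: R1 = 10 + 5 = 15  → 15 < 33, loop
  ADD #4: R1 = 15 + 5 = 20  → 20 < 33, loop
  ADD #5: R1 = 20 + 5 = 25  → 25 < 33, loop
  ADD #6: R1 = 25 + 5 = 30  → 30 < 33, loop
  ADD #7: R1 = 30 + 5 = 35  → 35 >= 33, exit
Total ADD instructions: 7

7


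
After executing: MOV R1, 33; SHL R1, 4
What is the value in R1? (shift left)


Register state trace:
  MOV R1, 33  → R1 = 33
  SHL R1, 4  → R1 = 33 << 4 = 33 * 2^4 = 528
Final: R1 = 528

528


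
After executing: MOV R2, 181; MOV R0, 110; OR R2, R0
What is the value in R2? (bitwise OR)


Register state trace:
  MOV R2, 181  → R2 = 181 (0b10110101)
  MOV R0, 110  → R0 = 110 (0b01101110)
  OR R2, R0   → R2 = 181 OR 110 = 255 (0b11111111)
Final: R2 = 255

255


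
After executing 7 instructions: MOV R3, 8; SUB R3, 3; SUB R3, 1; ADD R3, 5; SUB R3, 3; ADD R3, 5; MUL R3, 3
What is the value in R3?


Register state trace:
  MOV R3, 8  → R3 = 8
  SUB R3, 3  → R3 = 8 - 3 = 5
  SUB R3, 1  → R3 = 5 - 1 = 4
  ADD R3, 5  → R3 = 4 + 5 = 9
  SUB R3, 3  → R3 = 9 - 3 = 6
  ADD R3, 5  → R3 = 6 + 5 = 11
  MUL R3, 3  → R3 = 11 * 3 = 33
Final: R3 = 33

33


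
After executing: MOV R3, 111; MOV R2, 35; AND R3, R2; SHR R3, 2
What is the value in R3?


Register state trace:
  MOV R3, 111  → R3 = 111 (0b01101111)
  MOV R2, 35  → R2 = 35 (0b00100011)
  AND R3, R2  → R3 = 111 AND 35 = 35 (0b00100011)
  SHR R3, 2  → R3 = 35 >> 2 = 8
Final: R3 = 8

8


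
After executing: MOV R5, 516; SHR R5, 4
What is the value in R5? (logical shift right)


Register state trace:
  MOV R5, 516  → R5 = 516
  SHR R5, 4  → R5 = 516 >> 4 = 516 // 2^4 = 32
Final: R5 = 32

32


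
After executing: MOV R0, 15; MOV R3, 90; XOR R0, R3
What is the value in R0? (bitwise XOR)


Register state trace:
  MOV R0, 15  → R0 = 15 (0b00001111)
  MOV R3, 90  → R3 = 90 (0b01011010)
  XOR R0, R3  → R0 = 15 XOR 90 = 85 (0b01010101)
Final: R0 = 85

85


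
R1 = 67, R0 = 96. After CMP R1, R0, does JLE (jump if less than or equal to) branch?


Trace:
  R1 = 67, R0 = 96
  CMP R1, R0  → compares 67 vs 96
  JLE checks: is 67 less than or equal to 96?
  67 < 96, so condition is true
Branch taken: Yes

Yes


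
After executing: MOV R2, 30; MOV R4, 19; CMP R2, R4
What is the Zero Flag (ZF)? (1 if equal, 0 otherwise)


Register state trace:
  MOV R2, 30  → R2 = 30
  MOV R4, 19  → R4 = 19
  CMP R2, R4  → computes 30 - 19 = 11
  Result is nonzero, so values are not equal
ZF = 0

0


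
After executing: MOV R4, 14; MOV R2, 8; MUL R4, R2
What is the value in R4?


Register state trace:
  MOV R4, 14  → R4 = 14
  MOV R2, 8  → R2 = 8
  MUL R4, R2  → R4 = 14 * 8 = 112
Final: R4 = 112

112


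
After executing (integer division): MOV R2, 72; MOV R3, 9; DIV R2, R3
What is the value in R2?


Register state trace:
  MOV R2, 72  → R2 = 72
  MOV R3, 9  → R3 = 9
  DIV R2, R3  → R2 = 72 // 9 = 8
Final: R2 = 8

8


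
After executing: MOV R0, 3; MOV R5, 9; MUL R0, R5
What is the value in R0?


Register state trace:
  MOV R0, 3  → R0 = 3
  MOV R5, 9  → R5 = 9
  MUL R0, R5  → R0 = 3 * 9 = 27
Final: R0 = 27

27


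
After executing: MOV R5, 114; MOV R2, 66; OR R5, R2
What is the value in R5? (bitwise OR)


Register state trace:
  MOV R5, 114  → R5 = 114 (0b01110010)
  MOV R2, 66  → R2 = 66 (0b01000010)
  OR R5, R2   → R5 = 114 OR 66 = 114 (0b01110010)
Final: R5 = 114

114


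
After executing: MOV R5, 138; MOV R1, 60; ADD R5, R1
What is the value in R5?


Register state trace:
  MOV R5, 138  → R5 = 138
  MOV R1, 60  → R1 = 60
  ADD R5, R1  → R5 = 138 + 60 = 198
Final: R5 = 198

198


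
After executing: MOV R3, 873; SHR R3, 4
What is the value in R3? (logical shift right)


Register state trace:
  MOV R3, 873  → R3 = 873
  SHR R3, 4  → R3 = 873 >> 4 = 873 // 2^4 = 54
Final: R3 = 54

54


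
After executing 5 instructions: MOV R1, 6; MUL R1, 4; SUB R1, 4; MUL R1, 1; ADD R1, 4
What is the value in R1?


Register state trace:
  MOV R1, 6  → R1 = 6
  MUL R1, 4  → R1 = 6 * 4 = 24
  SUB R1, 4  → R1 = 24 - 4 = 20
  MUL R1, 1  → R1 = 20 * 1 = 20
  ADD R1, 4  → R1 = 20 + 4 = 24
Final: R1 = 24

24


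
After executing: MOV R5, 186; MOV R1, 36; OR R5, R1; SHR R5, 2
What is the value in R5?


Register state trace:
  MOV R5, 186  → R5 = 186 (0b10111010)
  MOV R1, 36  → R1 = 36 (0b00100100)
  OR R5, R1  → R5 = 186 OR 36 = 190 (0b10111110)
  SHR R5, 2  → R5 = 190 >> 2 = 47
Final: R5 = 47

47


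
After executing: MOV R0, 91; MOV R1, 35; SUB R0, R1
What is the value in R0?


Register state trace:
  MOV R0, 91  → R0 = 91
  MOV R1, 35  → R1 = 35
  SUB R0, R1  → R0 = 91 - 35 = 56
Final: R0 = 56

56


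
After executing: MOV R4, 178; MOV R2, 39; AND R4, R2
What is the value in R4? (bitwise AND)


Register state trace:
  MOV R4, 178  → R4 = 178 (0b10110010)
  MOV R2, 39  → R2 = 39 (0b00100111)
  AND R4, R2  → R4 = 178 AND 39 = 34 (0b00100010)
Final: R4 = 34

34


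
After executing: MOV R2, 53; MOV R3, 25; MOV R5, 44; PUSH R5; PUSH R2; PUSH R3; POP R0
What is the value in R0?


Stack trace (top is rightmost):
  MOV R2, 53  → R2 = 53
  MOV R3, 25  → R3 = 25
  MOV R5, 44  → R5 = 44
  PUSH R5  → stack: [44]
  PUSH R2  → stack: [44, 53]
  PUSH R3  → stack: [44, 53, 25]
  POP R0  → R0 = 25, stack: [44, 53]
Final: R0 = 25

25


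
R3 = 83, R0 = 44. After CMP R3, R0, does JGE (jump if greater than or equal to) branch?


Trace:
  R3 = 83, R0 = 44
  CMP R3, R0  → compares 83 vs 44
  JGE checks: is 83 greater than or equal to 44?
  83 > 44, so condition is true
Branch taken: Yes

Yes


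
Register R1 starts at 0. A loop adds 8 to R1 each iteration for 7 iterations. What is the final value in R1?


Starting value: R1 = 0
  Iter 1: R1 = 0 + 8 = 8
  Iter 2: R1 = 8 + 8 = 16
  Iter 3: R1 = 16 + 8 = 24
  Iter 4: R1 = 24 + 8 = 32
  Iter 5: R1 = 32 + 8 = 40
  Iter 6: R1 = 40 + 8 = 48
  Iter 7: R1 = 48 + 8 = 56
Final: R1 = 56

56
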